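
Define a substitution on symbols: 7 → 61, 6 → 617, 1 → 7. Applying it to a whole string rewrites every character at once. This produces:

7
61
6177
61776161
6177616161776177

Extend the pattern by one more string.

61776161617761776177616161776161

φ(6177616161776177) expands symbol-by-symbol to 617 7 61 61 617 7 617 7 617 7 61 61 617 7 61 61; joining the 16 pieces gives the next term.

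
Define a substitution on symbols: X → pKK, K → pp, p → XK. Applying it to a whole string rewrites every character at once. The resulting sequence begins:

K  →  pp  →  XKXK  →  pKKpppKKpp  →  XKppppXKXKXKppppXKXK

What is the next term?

pKKppXKXKXKXKpKKpppKKpppKKppXKXKXKXKpKKpppKKpp

Replace each of the 20 characters of XKppppXKXKXKppppXKXK in place — pKK pp XK XK XK XK pKK pp pKK pp pKK pp XK XK XK XK pKK pp pKK pp — and concatenate.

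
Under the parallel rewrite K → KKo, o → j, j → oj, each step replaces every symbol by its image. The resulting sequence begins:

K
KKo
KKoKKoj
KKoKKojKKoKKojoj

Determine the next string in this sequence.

Rewriting the 16 symbols of KKoKKojKKoKKojoj one by one yields KKo KKo j KKo KKo j oj KKo KKo j KKo KKo j oj j oj; concatenated:

KKoKKojKKoKKojojKKoKKojKKoKKojojjoj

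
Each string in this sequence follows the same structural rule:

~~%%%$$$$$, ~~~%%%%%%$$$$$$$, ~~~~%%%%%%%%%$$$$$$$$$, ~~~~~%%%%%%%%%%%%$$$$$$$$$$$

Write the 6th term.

~~~~~~~%%%%%%%%%%%%%%%%%%$$$$$$$$$$$$$$$

Term n consists of n+1 ~'s, followed by 3n %'s, followed by 2n+3 $'s (n = 1, 2, …).
At n = 6 the blocks have lengths 7, 18, 15.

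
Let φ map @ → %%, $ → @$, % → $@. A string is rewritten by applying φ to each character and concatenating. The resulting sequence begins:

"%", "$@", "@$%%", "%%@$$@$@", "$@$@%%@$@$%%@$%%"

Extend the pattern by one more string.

Rewriting the 16 symbols of $@$@%%@$@$%%@$%% one by one yields @$ %% @$ %% $@ $@ %% @$ %% @$ $@ $@ %% @$ $@ $@; concatenated:

@$%%@$%%$@$@%%@$%%@$$@$@%%@$$@$@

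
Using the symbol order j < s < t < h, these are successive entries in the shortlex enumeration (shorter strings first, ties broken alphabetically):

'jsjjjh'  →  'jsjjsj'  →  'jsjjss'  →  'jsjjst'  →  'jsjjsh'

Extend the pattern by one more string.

Treat jsjjsh as a base-4 numeral over the given alphabet and add one, carrying through any trailing h's.

jsjjtj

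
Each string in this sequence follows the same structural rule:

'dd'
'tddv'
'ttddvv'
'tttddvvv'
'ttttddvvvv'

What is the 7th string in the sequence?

Each term wraps the previous one in t on the left and v on the right.
From ttttddvvvv, 2 further steps: ttttddvvvv → tttttddvvvvv → (answer).

ttttttddvvvvvv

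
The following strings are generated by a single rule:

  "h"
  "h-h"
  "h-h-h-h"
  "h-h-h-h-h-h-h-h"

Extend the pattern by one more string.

h-h-h-h-h-h-h-h-h-h-h-h-h-h-h-h

Every step duplicates the string with '-' between the halves.
So the next term is two copies of h-h-h-h-h-h-h-h with '-' between the halves.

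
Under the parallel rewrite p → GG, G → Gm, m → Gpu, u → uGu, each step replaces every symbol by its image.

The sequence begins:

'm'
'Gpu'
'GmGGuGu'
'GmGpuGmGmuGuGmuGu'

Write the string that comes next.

φ(GmGpuGmGmuGuGmuGu) expands symbol-by-symbol to Gm Gpu Gm GG uGu Gm Gpu Gm Gpu uGu Gm uGu Gm Gpu uGu Gm uGu; joining the 17 pieces gives the next term.

GmGpuGmGGuGuGmGpuGmGpuuGuGmuGuGmGpuuGuGmuGu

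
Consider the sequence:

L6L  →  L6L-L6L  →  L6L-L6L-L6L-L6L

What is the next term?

s(k+1) = s(k)·-·s(k) — each term doubles the last with '-' between the halves.
So the next term is two copies of L6L-L6L-L6L-L6L with '-' between the halves.

L6L-L6L-L6L-L6L-L6L-L6L-L6L-L6L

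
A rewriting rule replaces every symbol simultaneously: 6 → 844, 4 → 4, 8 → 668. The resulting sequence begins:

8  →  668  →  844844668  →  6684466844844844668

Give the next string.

84484466844844844668446684466844844844668

φ(6684466844844844668) expands symbol-by-symbol to 844 844 668 4 4 844 844 668 4 4 668 4 4 668 4 4 844 844 668; joining the 19 pieces gives the next term.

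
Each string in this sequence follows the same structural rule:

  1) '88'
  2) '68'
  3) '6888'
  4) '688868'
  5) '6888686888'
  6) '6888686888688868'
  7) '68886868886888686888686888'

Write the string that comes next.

688868688868886868886868886888686888688868

Each term (from the third on) is the previous term followed by the one before it: term 3 = 68·88 = 6888.
The next term joins 68886868886888686888686888 and 6888686888688868.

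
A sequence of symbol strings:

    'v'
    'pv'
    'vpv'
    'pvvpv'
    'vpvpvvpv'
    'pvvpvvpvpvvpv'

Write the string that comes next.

vpvpvvpvpvvpvvpvpvvpv

This is a Fibonacci-style word recurrence s(k) = s(k−2)·s(k−1): e.g. v·pv = vpv.
The next term joins vpvpvvpv and pvvpvvpvpvvpv.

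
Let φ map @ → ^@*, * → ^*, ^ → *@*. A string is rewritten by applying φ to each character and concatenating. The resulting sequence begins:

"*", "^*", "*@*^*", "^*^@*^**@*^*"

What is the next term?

Expanding ^*^@*^**@*^*: ^→*@*, *→^*, ^→*@*, @→^@*, *→^*, ^→*@*, *→^*, *→^*, @→^@*, *→^*, ^→*@*, *→^*. Concatenated: *@* ^* *@* ^@* ^* *@* ^* ^* ^@* ^* *@* ^*.

*@*^**@*^@*^**@*^*^*^@*^**@*^*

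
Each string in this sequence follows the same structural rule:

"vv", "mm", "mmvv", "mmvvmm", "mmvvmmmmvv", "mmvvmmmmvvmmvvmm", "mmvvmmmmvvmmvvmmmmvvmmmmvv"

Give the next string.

mmvvmmmmvvmmvvmmmmvvmmmmvvmmvvmmmmvvmmvvmm

Each term (from the third on) is the previous term followed by the one before it: term 3 = mm·vv = mmvv.
Continuing: mmvvmmmmvvmmvvmmmmvvmmmmvv · mmvvmmmmvvmmvvmm gives term 8.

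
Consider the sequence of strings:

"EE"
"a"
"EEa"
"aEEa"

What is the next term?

Each term (from the third on) is the two preceding terms concatenated in order: term 3 = EE·a = EEa.
So term 5 is EEa·aEEa.

EEaaEEa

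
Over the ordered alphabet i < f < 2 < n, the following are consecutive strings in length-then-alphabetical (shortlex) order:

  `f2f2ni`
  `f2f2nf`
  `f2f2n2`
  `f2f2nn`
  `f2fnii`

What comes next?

f2fnif

The successor of f2fnii increments the rightmost position that isn't already n and resets every position after it to i.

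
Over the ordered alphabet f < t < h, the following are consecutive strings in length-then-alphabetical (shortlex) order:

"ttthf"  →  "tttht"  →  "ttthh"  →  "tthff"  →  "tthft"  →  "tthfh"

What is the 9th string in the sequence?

tthth

Advancing 3 positions from tthfh through tthfh → tthtf → tthtt reaches term 9.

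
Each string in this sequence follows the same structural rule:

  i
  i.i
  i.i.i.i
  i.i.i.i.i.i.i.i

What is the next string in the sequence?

i.i.i.i.i.i.i.i.i.i.i.i.i.i.i.i

Each string is two copies of the previous one joined by '.'.
One more doubling of i.i.i.i.i.i.i.i gives the answer.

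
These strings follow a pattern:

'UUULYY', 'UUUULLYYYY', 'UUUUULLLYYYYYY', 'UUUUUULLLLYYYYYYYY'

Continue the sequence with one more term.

Term n consists of n+2 U's, followed by n L's, followed by 2n Y's (n = 1, 2, …).
For the next term, n = 5, so the run lengths are 7, 5, 10.

UUUUUUULLLLLYYYYYYYYYY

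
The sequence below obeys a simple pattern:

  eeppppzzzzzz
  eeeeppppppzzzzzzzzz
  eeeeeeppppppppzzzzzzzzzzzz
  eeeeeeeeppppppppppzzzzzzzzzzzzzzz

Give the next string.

eeeeeeeeeeppppppppppppzzzzzzzzzzzzzzzzzz

Each string has the form e^{2n-2} p^{2n} z^{3n}, where the shown terms are n = 2, 3, 4, 5.
Setting n = 6 gives 10, 12, 18 characters in each block.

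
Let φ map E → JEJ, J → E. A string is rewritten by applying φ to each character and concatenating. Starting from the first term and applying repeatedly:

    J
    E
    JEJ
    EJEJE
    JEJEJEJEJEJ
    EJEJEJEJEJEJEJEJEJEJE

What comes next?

φ(EJEJEJEJEJEJEJEJEJEJE) expands symbol-by-symbol to JEJ E JEJ E JEJ E JEJ E JEJ E JEJ E JEJ E JEJ E JEJ E JEJ E JEJ; joining the 21 pieces gives the next term.

JEJEJEJEJEJEJEJEJEJEJEJEJEJEJEJEJEJEJEJEJEJ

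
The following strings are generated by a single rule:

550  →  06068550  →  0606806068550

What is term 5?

06068060680606806068550

Each term is the previous one with 06068 prepended.
From 0606806068550, 2 further steps: 0606806068550 → 060680606806068550 → (answer).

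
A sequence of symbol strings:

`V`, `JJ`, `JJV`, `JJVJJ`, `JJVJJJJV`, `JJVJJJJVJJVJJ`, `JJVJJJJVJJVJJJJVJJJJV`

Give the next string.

Each term (from the third on) is the previous term followed by the one before it: term 3 = JJ·V = JJV.
So term 8 is JJVJJJJVJJVJJJJVJJJJV·JJVJJJJVJJVJJ.

JJVJJJJVJJVJJJJVJJJJVJJVJJJJVJJVJJ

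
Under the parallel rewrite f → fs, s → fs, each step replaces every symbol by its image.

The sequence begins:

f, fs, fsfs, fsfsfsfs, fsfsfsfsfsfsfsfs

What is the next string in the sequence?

Rewriting the 16 symbols of fsfsfsfsfsfsfsfs one by one yields fs fs fs fs fs fs fs fs fs fs fs fs fs fs fs fs; concatenated:

fsfsfsfsfsfsfsfsfsfsfsfsfsfsfsfs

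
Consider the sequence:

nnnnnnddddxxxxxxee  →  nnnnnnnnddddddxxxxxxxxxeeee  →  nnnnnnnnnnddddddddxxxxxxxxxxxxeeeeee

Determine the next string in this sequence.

nnnnnnnnnnnnddddddddddxxxxxxxxxxxxxxxeeeeeeee

Reading off run lengths: n runs 6, 8, 10; d runs 4, 6, 8; x runs 6, 9, 12; e runs 2, 4, 6 — each is linear in n, where the shown terms are n = 2, 3, 4.
At n = 5 the blocks have lengths 12, 10, 15, 8.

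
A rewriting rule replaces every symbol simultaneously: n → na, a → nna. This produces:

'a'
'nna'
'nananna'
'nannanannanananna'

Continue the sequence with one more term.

Rewriting the 17 symbols of nannanannanananna one by one yields na nna na na nna na nna na na nna na nna na nna na na nna; concatenated:

nannananannanannananannanannanannanananna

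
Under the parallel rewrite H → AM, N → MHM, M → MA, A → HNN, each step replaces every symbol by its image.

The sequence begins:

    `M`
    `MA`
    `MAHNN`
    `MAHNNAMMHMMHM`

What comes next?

Rewriting the 13 symbols of MAHNNAMMHMMHM one by one yields MA HNN AM MHM MHM HNN MA MA AM MA MA AM MA; concatenated:

MAHNNAMMHMMHMHNNMAMAAMMAMAAMMA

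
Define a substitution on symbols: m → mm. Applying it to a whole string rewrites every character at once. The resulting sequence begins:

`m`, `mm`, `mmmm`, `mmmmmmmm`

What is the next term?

mmmmmmmmmmmmmmmm

Expanding mmmmmmmm: m→mm, m→mm, m→mm, m→mm, m→mm, m→mm, m→mm, m→mm. Concatenated: mm mm mm mm mm mm mm mm.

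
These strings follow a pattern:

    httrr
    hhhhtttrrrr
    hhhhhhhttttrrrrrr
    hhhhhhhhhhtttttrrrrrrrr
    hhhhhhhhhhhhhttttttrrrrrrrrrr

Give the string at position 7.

Term n consists of 3n-2 h's, followed by n+1 t's, followed by 2n r's (n = 1, 2, …).
Setting n = 7 gives 19, 8, 14 characters in each block.

hhhhhhhhhhhhhhhhhhhttttttttrrrrrrrrrrrrrr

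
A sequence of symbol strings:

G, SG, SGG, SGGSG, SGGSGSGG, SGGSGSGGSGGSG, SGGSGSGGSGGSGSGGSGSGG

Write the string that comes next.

SGGSGSGGSGGSGSGGSGSGGSGGSGSGGSGGSG

This is a Fibonacci-style word recurrence s(k) = s(k−1)·s(k−2): e.g. SG·G = SGG.
The next term joins SGGSGSGGSGGSGSGGSGSGG and SGGSGSGGSGGSG.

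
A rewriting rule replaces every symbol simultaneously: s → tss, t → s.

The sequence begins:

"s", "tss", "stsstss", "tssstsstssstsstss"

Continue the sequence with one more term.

φ(tssstsstssstsstss) expands symbol-by-symbol to s tss tss tss s tss tss s tss tss tss s tss tss s tss tss; joining the 17 pieces gives the next term.

stsstsstssstsstssstsstsstssstsstssstsstss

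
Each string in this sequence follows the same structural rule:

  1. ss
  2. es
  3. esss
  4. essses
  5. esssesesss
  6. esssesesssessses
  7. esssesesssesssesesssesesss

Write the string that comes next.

From term 3 onward, concatenate the last term with the second-to-last: es·ss = esss, esss·es = essses, …
Continuing: esssesesssesssesesssesesss · esssesesssessses gives term 8.

esssesesssesssesesssesesssesssesesssessses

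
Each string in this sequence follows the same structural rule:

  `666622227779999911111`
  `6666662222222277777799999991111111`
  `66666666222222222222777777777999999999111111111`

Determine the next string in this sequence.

666666666622222222222222227777777777779999999999911111111111

Term n consists of 2n+2 6's, followed by 4n 2's, followed by 3n 7's, followed by 2n+3 9's, followed by 2n+3 1's (n = 1, 2, …).
Setting n = 4 gives 10, 16, 12, 11, 11 characters in each block.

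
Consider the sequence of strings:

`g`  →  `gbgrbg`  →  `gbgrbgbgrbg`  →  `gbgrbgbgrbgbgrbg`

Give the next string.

Every step adds gbgrb at the front: s(k+1) = gbgrb·s(k).
Applying this once more to gbgrbgbgrbgbgrbg:

gbgrbgbgrbgbgrbgbgrbg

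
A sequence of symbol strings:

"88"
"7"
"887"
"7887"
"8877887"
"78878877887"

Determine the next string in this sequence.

887788778878877887

Each term (from the third on) is the two preceding terms concatenated in order: term 3 = 88·7 = 887.
The next term joins 8877887 and 78878877887.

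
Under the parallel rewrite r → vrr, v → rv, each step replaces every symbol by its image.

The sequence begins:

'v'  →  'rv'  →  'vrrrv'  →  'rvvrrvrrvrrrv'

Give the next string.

Applying the rule to each of the 13 symbols of rvvrrvrrvrrrv gives the pieces vrr rv rv vrr vrr rv vrr vrr rv vrr vrr vrr rv, which concatenate to the answer.

vrrrvrvvrrvrrrvvrrvrrrvvrrvrrvrrrv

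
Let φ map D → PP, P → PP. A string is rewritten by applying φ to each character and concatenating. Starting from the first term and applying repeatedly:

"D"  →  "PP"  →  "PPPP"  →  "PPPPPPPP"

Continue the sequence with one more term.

PPPPPPPPPPPPPPPP

Expanding PPPPPPPP: P→PP, P→PP, P→PP, P→PP, P→PP, P→PP, P→PP, P→PP. Concatenated: PP PP PP PP PP PP PP PP.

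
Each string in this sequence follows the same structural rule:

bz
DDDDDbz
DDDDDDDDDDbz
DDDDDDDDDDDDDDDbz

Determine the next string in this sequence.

The strings grow by a fixed prefix DDDDD each time.
So the next term is DDDDD·DDDDDDDDDDDDDDDbz.

DDDDDDDDDDDDDDDDDDDDbz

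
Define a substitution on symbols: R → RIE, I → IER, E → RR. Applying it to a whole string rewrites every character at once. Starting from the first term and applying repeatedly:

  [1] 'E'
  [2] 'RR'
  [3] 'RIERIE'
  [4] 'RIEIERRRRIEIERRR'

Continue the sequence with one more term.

RIEIERRRIERRRRIERIERIERIEIERRRIERRRRIERIERIE

Replace each of the 16 characters of RIEIERRRRIEIERRR in place — RIE IER RR IER RR RIE RIE RIE RIE IER RR IER RR RIE RIE RIE — and concatenate.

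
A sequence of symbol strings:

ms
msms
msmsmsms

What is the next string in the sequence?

msmsmsmsmsmsmsms

Every step duplicates the string.
One more doubling of msmsmsms gives the answer.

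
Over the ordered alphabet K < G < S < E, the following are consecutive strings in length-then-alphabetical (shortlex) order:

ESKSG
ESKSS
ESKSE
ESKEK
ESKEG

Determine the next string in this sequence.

ESKES

Treat ESKEG as a base-4 numeral over the given alphabet and add one, carrying through any trailing E's.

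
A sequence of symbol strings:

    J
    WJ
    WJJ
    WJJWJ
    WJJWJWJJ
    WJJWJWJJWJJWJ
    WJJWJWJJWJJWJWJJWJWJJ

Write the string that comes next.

Each term (from the third on) is the previous term followed by the one before it: term 3 = WJ·J = WJJ.
Continuing: WJJWJWJJWJJWJWJJWJWJJ · WJJWJWJJWJJWJ gives term 8.

WJJWJWJJWJJWJWJJWJWJJWJJWJWJJWJJWJ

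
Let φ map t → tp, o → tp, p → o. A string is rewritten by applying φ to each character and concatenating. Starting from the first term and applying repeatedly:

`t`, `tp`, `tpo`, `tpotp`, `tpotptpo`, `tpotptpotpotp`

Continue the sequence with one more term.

Applying the rule to each of the 13 symbols of tpotptpotpotp gives the pieces tp o tp tp o tp o tp tp o tp tp o, which concatenate to the answer.

tpotptpotpotptpotptpo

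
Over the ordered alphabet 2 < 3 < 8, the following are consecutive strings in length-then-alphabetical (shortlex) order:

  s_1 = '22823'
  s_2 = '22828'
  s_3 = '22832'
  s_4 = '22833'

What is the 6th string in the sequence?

Advancing 2 positions from 22833 through 22833 → 22838 reaches term 6.

22882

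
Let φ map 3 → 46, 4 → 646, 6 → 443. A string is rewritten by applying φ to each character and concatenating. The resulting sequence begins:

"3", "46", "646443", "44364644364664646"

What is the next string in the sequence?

Replace each of the 17 characters of 44364644364664646 in place — 646 646 46 443 646 443 646 646 46 443 646 443 443 646 443 646 443 — and concatenate.

6466464644364644364664646443646443443646443646443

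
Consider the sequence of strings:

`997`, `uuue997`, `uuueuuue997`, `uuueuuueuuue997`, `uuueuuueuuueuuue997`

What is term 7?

uuueuuueuuueuuueuuueuuue997

Each term is the previous one with uuue prepended.
From uuueuuueuuueuuue997, 2 further steps: uuueuuueuuueuuue997 → uuueuuueuuueuuueuuue997 → (answer).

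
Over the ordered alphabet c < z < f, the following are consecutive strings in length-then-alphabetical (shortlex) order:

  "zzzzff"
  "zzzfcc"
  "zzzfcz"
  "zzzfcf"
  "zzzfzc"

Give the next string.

The successor of zzzfzc increments the rightmost position that isn't already f and resets every position after it to c.

zzzfzz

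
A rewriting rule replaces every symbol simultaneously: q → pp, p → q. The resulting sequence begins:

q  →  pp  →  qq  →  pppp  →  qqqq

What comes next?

pppppppp

Rewriting each symbol of qqqq: q→pp, q→pp, q→pp, q→pp, which concatenates to pp pp pp pp.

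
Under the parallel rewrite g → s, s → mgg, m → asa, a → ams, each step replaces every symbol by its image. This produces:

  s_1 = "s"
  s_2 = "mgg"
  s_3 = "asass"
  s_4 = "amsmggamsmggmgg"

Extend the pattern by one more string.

amsasamggasassamsasamggasassasass

Replace each of the 15 characters of amsmggamsmggmgg in place — ams asa mgg asa s s ams asa mgg asa s s asa s s — and concatenate.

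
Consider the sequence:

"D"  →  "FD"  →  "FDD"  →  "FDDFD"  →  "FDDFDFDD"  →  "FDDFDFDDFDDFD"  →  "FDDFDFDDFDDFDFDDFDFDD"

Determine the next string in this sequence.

FDDFDFDDFDDFDFDDFDFDDFDDFDFDDFDDFD

Each term (from the third on) is the previous term followed by the one before it: term 3 = FD·D = FDD.
Continuing: FDDFDFDDFDDFDFDDFDFDD · FDDFDFDDFDDFD gives term 8.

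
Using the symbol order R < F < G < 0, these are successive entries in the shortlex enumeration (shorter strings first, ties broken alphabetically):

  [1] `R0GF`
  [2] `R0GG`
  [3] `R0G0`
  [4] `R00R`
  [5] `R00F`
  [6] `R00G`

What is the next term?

R000

Treat R00G as a base-4 numeral over the given alphabet and add one, carrying through any trailing 0's.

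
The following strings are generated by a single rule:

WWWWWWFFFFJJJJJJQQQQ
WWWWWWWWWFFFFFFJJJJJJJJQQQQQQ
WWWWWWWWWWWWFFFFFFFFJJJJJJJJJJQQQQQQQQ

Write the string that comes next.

WWWWWWWWWWWWWWWFFFFFFFFFFJJJJJJJJJJJJQQQQQQQQQQ

Term n consists of 3n W's, followed by 2n F's, followed by 2n+2 J's, followed by 2n Q's, where the shown terms are n = 2, 3, 4.
For the next term, n = 5, so the run lengths are 15, 10, 12, 10.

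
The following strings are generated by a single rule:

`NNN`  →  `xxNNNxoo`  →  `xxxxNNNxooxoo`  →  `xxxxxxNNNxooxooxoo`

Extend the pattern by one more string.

xxxxxxxxNNNxooxooxooxoo

s(k+1) = xx·s(k)·xoo, so each term gains xx as a prefix and xoo as a suffix.
One more step from xxxxxxNNNxooxooxoo gives the answer.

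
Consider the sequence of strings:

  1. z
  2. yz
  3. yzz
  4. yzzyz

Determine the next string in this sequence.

From term 3 onward, concatenate the last term with the second-to-last: yz·z = yzz, yzz·yz = yzzyz, …
The next term joins yzzyz and yzz.

yzzyzyzz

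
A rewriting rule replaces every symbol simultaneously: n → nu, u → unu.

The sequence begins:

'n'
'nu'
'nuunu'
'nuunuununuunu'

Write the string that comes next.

Rewriting the 13 symbols of nuunuununuunu one by one yields nu unu unu nu unu unu nu unu nu unu unu nu unu; concatenated:

nuunuununuunuununuununuunuununuunu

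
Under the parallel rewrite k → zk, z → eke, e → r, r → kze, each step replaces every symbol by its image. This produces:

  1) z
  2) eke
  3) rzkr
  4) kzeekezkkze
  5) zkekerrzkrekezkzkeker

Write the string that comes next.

ekezkrzkrkzekzeekezkkzerzkrekezkekezkrzkrkze

Applying the rule to each of the 21 symbols of zkekerrzkrekezkzkeker gives the pieces eke zk r zk r kze kze eke zk kze r zk r eke zk eke zk r zk r kze, which concatenate to the answer.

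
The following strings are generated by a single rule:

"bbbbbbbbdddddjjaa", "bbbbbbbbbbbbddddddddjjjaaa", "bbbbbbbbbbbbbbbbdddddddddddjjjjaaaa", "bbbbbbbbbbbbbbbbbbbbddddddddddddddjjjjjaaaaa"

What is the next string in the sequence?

Reading off run lengths: b runs 8, 12, 16, 20; d runs 5, 8, 11, 14; j runs 2, 3, 4, 5; a runs 2, 3, 4, 5 — each is linear in n, where the shown terms are n = 2, 3, 4, 5.
Setting n = 6 gives 24, 17, 6, 6 characters in each block.

bbbbbbbbbbbbbbbbbbbbbbbbdddddddddddddddddjjjjjjaaaaaa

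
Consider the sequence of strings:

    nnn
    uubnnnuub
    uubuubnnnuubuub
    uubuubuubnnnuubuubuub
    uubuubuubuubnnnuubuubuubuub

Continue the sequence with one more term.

uubuubuubuubuubnnnuubuubuubuubuub

Every step adds uub to the front and uub to the end of the previous string.
So the next term is uub·uubuubuubuubnnnuubuubuubuub·uub.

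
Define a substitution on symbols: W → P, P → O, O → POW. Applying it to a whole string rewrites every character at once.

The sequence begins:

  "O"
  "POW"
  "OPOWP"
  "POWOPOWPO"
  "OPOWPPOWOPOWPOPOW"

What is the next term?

POWOPOWPOOPOWPPOWOPOWPOPOWOPOWP

Applying the rule to each of the 17 symbols of OPOWPPOWOPOWPOPOW gives the pieces POW O POW P O O POW P POW O POW P O POW O POW P, which concatenate to the answer.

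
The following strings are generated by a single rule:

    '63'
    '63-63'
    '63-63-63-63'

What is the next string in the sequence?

Each string is two copies of the previous one joined by '-'.
So the next term is two copies of 63-63-63-63 with '-' between the halves.

63-63-63-63-63-63-63-63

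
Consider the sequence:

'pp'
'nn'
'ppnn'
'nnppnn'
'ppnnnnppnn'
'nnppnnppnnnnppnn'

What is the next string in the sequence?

This is a Fibonacci-style word recurrence s(k) = s(k−2)·s(k−1): e.g. pp·nn = ppnn.
So term 7 is ppnnnnppnn·nnppnnppnnnnppnn.

ppnnnnppnnnnppnnppnnnnppnn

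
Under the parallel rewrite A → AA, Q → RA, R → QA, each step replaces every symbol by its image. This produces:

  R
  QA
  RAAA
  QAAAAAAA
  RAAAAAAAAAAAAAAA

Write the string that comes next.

Applying the rule to each of the 16 symbols of RAAAAAAAAAAAAAAA gives the pieces QA AA AA AA AA AA AA AA AA AA AA AA AA AA AA AA, which concatenate to the answer.

QAAAAAAAAAAAAAAAAAAAAAAAAAAAAAAA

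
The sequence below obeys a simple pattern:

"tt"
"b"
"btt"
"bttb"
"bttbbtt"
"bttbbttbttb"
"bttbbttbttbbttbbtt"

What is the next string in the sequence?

Each term (from the third on) is the previous term followed by the one before it: term 3 = b·tt = btt.
The next term joins bttbbttbttbbttbbtt and bttbbttbttb.

bttbbttbttbbttbbttbttbbttbttb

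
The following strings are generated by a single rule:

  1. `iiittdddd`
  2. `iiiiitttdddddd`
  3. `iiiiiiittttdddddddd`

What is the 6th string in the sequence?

Each string has the form i^{2n+1} t^{n+1} d^{2n+2} (n = 1, 2, …).
At n = 6 the blocks have lengths 13, 7, 14.

iiiiiiiiiiiiitttttttdddddddddddddd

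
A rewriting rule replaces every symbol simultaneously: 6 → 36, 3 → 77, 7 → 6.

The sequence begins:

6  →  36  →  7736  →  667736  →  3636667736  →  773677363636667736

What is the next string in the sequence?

Rewriting the 18 symbols of 773677363636667736 one by one yields 6 6 77 36 6 6 77 36 77 36 77 36 36 36 6 6 77 36; concatenated:

667736667736773677363636667736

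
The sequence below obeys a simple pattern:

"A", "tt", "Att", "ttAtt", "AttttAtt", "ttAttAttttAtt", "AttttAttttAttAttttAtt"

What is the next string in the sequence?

Each term (from the third on) is the two preceding terms concatenated in order: term 3 = A·tt = Att.
So term 8 is ttAttAttttAtt·AttttAttttAttAttttAtt.

ttAttAttttAttAttttAttttAttAttttAtt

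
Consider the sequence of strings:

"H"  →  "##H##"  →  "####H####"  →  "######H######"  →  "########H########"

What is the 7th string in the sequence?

############H############

s(k+1) = ##·s(k)·##, so each term gains ## as a prefix and ## as a suffix.
From ########H########, 2 further steps: ########H######## → ##########H########## → (answer).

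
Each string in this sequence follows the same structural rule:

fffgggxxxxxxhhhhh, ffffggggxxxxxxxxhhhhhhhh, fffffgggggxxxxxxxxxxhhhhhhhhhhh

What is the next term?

ffffffggggggxxxxxxxxxxxxhhhhhhhhhhhhhh

Term n consists of n+1 f's, followed by n+1 g's, followed by 2n+2 x's, followed by 3n-1 h's, where the shown terms are n = 2, 3, 4.
Setting n = 5 gives 6, 6, 12, 14 characters in each block.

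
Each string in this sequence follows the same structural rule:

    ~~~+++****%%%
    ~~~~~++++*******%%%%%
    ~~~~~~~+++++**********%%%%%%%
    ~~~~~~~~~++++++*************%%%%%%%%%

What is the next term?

~~~~~~~~~~~+++++++****************%%%%%%%%%%%

The n-th term is 2n+1 ~'s then n+2 +'s then 3n+1 *'s then 2n+1 %'s (n = 1, 2, …).
Setting n = 5 gives 11, 7, 16, 11 characters in each block.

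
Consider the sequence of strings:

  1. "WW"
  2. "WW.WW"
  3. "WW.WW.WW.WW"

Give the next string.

Each string is two copies of the previous one joined by '.'.
So the next term is two copies of WW.WW.WW.WW with '.' between the halves.

WW.WW.WW.WW.WW.WW.WW.WW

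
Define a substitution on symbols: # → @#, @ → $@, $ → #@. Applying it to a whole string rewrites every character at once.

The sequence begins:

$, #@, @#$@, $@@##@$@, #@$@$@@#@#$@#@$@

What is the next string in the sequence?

Rewriting the 16 symbols of #@$@$@@#@#$@#@$@ one by one yields @# $@ #@ $@ #@ $@ $@ @# $@ @# #@ $@ @# $@ #@ $@; concatenated:

@#$@#@$@#@$@$@@#$@@##@$@@#$@#@$@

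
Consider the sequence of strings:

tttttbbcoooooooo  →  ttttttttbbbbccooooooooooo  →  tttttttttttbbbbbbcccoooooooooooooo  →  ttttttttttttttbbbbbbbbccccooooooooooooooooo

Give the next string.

tttttttttttttttttbbbbbbbbbbcccccoooooooooooooooooooo

Each string has the form t^{3n-1} b^{2n-2} c^{n-1} o^{3n+2}, where the shown terms are n = 2, 3, 4, 5.
Setting n = 6 gives 17, 10, 5, 20 characters in each block.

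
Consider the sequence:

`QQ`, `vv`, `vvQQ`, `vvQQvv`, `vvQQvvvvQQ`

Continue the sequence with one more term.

vvQQvvvvQQvvQQvv

From term 3 onward, concatenate the last term with the second-to-last: vv·QQ = vvQQ, vvQQ·vv = vvQQvv, …
The next term joins vvQQvvvvQQ and vvQQvv.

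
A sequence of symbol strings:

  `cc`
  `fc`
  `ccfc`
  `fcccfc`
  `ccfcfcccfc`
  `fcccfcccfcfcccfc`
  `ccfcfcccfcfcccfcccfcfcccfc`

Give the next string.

From term 3 onward, concatenate the second-to-last term with the last: cc·fc = ccfc, fc·ccfc = fcccfc, …
So term 8 is fcccfcccfcfcccfc·ccfcfcccfcfcccfcccfcfcccfc.

fcccfcccfcfcccfcccfcfcccfcfcccfcccfcfcccfc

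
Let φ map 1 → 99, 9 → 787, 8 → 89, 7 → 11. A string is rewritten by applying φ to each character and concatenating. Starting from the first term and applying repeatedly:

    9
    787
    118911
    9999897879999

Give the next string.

Replace each of the 13 characters of 9999897879999 in place — 787 787 787 787 89 787 11 89 11 787 787 787 787 — and concatenate.

78778778778789787118911787787787787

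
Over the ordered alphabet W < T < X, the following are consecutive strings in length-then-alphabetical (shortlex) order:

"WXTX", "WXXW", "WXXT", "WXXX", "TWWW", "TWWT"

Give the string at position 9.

Continuing the enumeration 3 steps past TWWT: TWWT → TWWX → TWTW → (answer).

TWTT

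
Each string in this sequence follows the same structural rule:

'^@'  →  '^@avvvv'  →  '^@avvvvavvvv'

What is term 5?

Each term is the previous one with avvvv appended.
From ^@avvvvavvvv, 2 further steps: ^@avvvvavvvv → ^@avvvvavvvvavvvv → (answer).

^@avvvvavvvvavvvvavvvv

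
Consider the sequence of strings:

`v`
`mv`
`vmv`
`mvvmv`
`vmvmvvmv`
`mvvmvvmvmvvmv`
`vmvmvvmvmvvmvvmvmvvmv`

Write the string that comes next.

mvvmvvmvmvvmvvmvmvvmvmvvmvvmvmvvmv

From term 3 onward, concatenate the second-to-last term with the last: v·mv = vmv, mv·vmv = mvvmv, …
The next term joins mvvmvvmvmvvmv and vmvmvvmvmvvmvvmvmvvmv.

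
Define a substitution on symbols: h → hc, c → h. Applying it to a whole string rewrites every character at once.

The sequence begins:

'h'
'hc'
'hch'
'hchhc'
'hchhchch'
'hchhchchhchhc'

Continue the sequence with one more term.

φ(hchhchchhchhc) expands symbol-by-symbol to hc h hc hc h hc h hc hc h hc hc h; joining the 13 pieces gives the next term.

hchhchchhchhchchhchch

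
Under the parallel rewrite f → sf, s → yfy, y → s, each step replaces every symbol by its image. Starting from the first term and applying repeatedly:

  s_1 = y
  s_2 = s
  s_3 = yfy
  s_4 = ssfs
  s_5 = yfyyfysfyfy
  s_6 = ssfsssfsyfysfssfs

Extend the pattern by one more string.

yfyyfysfyfyyfyyfysfyfyssfsyfysfyfyyfysfyfy

Applying the rule to each of the 17 symbols of ssfsssfsyfysfssfs gives the pieces yfy yfy sf yfy yfy yfy sf yfy s sf s yfy sf yfy yfy sf yfy, which concatenate to the answer.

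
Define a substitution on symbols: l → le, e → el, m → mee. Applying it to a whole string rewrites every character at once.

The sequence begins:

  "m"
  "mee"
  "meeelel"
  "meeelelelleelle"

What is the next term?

φ(meeelelelleelle) expands symbol-by-symbol to mee el el el le el le el le le el el le le el; joining the 15 pieces gives the next term.

meeelelelleelleelleleelelleleel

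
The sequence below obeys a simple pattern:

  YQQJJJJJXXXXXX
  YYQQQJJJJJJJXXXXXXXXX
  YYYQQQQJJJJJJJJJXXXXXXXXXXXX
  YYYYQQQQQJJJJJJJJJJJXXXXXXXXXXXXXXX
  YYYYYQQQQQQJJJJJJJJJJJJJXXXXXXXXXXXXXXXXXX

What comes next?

YYYYYYQQQQQQQJJJJJJJJJJJJJJJXXXXXXXXXXXXXXXXXXXXX

The n-th term is n-1 Y's then n Q's then 2n+1 J's then 3n X's, where the shown terms are n = 2, 3, 4, 5, 6.
At n = 7 the blocks have lengths 6, 7, 15, 21.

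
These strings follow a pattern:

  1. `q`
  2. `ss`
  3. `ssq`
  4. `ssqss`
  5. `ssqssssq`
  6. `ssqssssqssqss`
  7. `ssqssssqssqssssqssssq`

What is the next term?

This is a Fibonacci-style word recurrence s(k) = s(k−1)·s(k−2): e.g. ss·q = ssq.
The next term joins ssqssssqssqssssqssssq and ssqssssqssqss.

ssqssssqssqssssqssssqssqssssqssqss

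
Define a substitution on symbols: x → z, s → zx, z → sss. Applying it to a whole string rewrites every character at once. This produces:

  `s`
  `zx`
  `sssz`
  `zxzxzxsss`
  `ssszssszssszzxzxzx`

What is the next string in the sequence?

Rewriting the 18 symbols of ssszssszssszzxzxzx one by one yields zx zx zx sss zx zx zx sss zx zx zx sss sss z sss z sss z; concatenated:

zxzxzxssszxzxzxssszxzxzxsssssszssszsssz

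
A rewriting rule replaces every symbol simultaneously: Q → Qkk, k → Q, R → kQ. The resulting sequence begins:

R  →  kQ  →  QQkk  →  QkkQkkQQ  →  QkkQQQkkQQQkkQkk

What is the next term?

Rewriting the 16 symbols of QkkQQQkkQQQkkQkk one by one yields Qkk Q Q Qkk Qkk Qkk Q Q Qkk Qkk Qkk Q Q Qkk Q Q; concatenated:

QkkQQQkkQkkQkkQQQkkQkkQkkQQQkkQQ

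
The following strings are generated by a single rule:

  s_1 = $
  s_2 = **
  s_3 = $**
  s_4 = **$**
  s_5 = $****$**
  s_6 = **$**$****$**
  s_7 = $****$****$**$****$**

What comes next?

**$**$****$**$****$****$**$****$**

This is a Fibonacci-style word recurrence s(k) = s(k−2)·s(k−1): e.g. $·** = $**.
So term 8 is **$**$****$**·$****$****$**$****$**.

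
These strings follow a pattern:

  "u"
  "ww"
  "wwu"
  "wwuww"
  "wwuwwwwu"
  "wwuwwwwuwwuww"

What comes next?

wwuwwwwuwwuwwwwuwwwwu

From term 3 onward, concatenate the last term with the second-to-last: ww·u = wwu, wwu·ww = wwuww, …
Continuing: wwuwwwwuwwuww · wwuwwwwu gives term 7.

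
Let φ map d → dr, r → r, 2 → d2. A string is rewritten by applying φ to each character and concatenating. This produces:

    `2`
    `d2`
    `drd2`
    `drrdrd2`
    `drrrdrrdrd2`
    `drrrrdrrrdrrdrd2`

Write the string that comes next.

drrrrrdrrrrdrrrdrrdrd2

Replace each of the 16 characters of drrrrdrrrdrrdrd2 in place — dr r r r r dr r r r dr r r dr r dr d2 — and concatenate.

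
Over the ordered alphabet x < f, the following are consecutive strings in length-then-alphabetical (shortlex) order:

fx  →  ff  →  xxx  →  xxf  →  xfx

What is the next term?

Find the rightmost character of xfx below f, bump it to the next letter, and reset everything to its right to x.

xff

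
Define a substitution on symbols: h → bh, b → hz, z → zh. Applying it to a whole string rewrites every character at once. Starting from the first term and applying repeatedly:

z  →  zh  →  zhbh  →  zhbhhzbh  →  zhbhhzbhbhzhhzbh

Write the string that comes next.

Rewriting the 16 symbols of zhbhhzbhbhzhhzbh one by one yields zh bh hz bh bh zh hz bh hz bh zh bh bh zh hz bh; concatenated:

zhbhhzbhbhzhhzbhhzbhzhbhbhzhhzbh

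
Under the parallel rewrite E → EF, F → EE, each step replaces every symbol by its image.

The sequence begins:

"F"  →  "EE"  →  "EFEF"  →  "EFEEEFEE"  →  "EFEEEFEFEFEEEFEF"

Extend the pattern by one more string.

Applying the rule to each of the 16 symbols of EFEEEFEFEFEEEFEF gives the pieces EF EE EF EF EF EE EF EE EF EE EF EF EF EE EF EE, which concatenate to the answer.

EFEEEFEFEFEEEFEEEFEEEFEFEFEEEFEE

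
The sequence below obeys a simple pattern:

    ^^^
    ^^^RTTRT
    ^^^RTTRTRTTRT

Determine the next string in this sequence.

The strings grow by a fixed suffix RTTRT each time.
One more step from ^^^RTTRTRTTRT gives the answer.

^^^RTTRTRTTRTRTTRT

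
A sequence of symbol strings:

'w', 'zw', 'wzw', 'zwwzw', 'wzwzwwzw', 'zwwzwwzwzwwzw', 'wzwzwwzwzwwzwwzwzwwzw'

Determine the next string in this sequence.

This is a Fibonacci-style word recurrence s(k) = s(k−2)·s(k−1): e.g. w·zw = wzw.
The next term joins zwwzwwzwzwwzw and wzwzwwzwzwwzwwzwzwwzw.

zwwzwwzwzwwzwwzwzwwzwzwwzwwzwzwwzw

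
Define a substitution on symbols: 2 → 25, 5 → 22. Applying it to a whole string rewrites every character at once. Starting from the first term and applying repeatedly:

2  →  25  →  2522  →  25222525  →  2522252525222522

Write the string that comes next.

25222525252225222522252525222525

Applying the rule to each of the 16 symbols of 2522252525222522 gives the pieces 25 22 25 25 25 22 25 22 25 22 25 25 25 22 25 25, which concatenate to the answer.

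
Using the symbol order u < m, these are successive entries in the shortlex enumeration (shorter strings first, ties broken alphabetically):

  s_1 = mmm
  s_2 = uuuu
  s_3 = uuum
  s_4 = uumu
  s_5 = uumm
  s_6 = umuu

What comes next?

Find the rightmost character of umuu below m, bump it to the next letter, and reset everything to its right to u.

umum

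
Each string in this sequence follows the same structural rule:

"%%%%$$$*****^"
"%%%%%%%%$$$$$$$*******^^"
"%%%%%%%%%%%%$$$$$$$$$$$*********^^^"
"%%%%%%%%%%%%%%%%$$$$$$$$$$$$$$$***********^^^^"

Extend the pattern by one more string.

%%%%%%%%%%%%%%%%%%%%$$$$$$$$$$$$$$$$$$$*************^^^^^

Each string has the form %^{4n} $^{4n-1} *^{2n+3} ^^{n} (n = 1, 2, …).
At n = 5 the blocks have lengths 20, 19, 13, 5.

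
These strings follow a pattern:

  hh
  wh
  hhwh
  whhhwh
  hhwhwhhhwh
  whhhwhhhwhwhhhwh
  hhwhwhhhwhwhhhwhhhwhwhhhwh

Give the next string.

whhhwhhhwhwhhhwhhhwhwhhhwhwhhhwhhhwhwhhhwh

Each term (from the third on) is the two preceding terms concatenated in order: term 3 = hh·wh = hhwh.
So term 8 is whhhwhhhwhwhhhwh·hhwhwhhhwhwhhhwhhhwhwhhhwh.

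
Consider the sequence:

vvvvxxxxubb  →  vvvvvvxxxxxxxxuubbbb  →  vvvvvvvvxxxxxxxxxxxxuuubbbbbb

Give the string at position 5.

vvvvvvvvvvvvxxxxxxxxxxxxxxxxxxxxuuuuubbbbbbbbbb

Term n consists of 2n+2 v's, followed by 4n x's, followed by n u's, followed by 2n b's (n = 1, 2, …).
At n = 5 the blocks have lengths 12, 20, 5, 10.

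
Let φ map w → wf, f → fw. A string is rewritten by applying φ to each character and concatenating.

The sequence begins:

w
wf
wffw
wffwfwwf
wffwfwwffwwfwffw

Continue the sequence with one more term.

Replace each of the 16 characters of wffwfwwffwwfwffw in place — wf fw fw wf fw wf wf fw fw wf wf fw wf fw fw wf — and concatenate.

wffwfwwffwwfwffwfwwfwffwwffwfwwf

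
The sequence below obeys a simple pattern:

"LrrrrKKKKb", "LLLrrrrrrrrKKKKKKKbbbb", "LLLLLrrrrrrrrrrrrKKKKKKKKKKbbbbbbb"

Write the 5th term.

Term n consists of 2n-1 L's, followed by 4n r's, followed by 3n+1 K's, followed by 3n-2 b's (n = 1, 2, …).
At n = 5 the blocks have lengths 9, 20, 16, 13.

LLLLLLLLLrrrrrrrrrrrrrrrrrrrrKKKKKKKKKKKKKKKKbbbbbbbbbbbbb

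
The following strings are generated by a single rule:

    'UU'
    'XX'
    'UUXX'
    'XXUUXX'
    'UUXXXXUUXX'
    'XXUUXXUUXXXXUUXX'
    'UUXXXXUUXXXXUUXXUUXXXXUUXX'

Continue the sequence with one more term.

Each term (from the third on) is the two preceding terms concatenated in order: term 3 = UU·XX = UUXX.
The next term joins XXUUXXUUXXXXUUXX and UUXXXXUUXXXXUUXXUUXXXXUUXX.

XXUUXXUUXXXXUUXXUUXXXXUUXXXXUUXXUUXXXXUUXX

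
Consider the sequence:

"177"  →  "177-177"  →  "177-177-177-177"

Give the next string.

177-177-177-177-177-177-177-177

s(k+1) = s(k)·-·s(k) — each term doubles the last with '-' between the halves.
So the next term is two copies of 177-177-177-177 with '-' between the halves.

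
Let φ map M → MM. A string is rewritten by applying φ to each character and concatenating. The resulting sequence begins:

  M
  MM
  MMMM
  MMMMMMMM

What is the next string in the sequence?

MMMMMMMMMMMMMMMM

Expanding MMMMMMMM: M→MM, M→MM, M→MM, M→MM, M→MM, M→MM, M→MM, M→MM. Concatenated: MM MM MM MM MM MM MM MM.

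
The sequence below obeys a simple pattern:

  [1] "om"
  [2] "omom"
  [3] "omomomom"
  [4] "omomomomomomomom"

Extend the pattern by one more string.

Every step duplicates the string.
So the next term is two copies of omomomomomomomom.

omomomomomomomomomomomomomomomom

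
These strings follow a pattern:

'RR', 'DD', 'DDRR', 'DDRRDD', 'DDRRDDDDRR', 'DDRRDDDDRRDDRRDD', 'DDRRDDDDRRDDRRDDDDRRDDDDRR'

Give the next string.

From term 3 onward, concatenate the last term with the second-to-last: DD·RR = DDRR, DDRR·DD = DDRRDD, …
The next term joins DDRRDDDDRRDDRRDDDDRRDDDDRR and DDRRDDDDRRDDRRDD.

DDRRDDDDRRDDRRDDDDRRDDDDRRDDRRDDDDRRDDRRDD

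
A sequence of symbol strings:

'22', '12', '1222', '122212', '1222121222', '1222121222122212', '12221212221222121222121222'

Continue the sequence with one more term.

Each term (from the third on) is the previous term followed by the one before it: term 3 = 12·22 = 1222.
The next term joins 12221212221222121222121222 and 1222121222122212.

122212122212221212221212221222121222122212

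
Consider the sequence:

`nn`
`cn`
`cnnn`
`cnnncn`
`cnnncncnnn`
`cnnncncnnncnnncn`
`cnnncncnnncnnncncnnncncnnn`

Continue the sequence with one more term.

cnnncncnnncnnncncnnncncnnncnnncncnnncnnncn

This is a Fibonacci-style word recurrence s(k) = s(k−1)·s(k−2): e.g. cn·nn = cnnn.
The next term joins cnnncncnnncnnncncnnncncnnn and cnnncncnnncnnncn.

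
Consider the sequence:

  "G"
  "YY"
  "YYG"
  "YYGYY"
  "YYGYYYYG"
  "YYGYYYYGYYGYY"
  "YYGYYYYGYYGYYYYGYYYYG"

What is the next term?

This is a Fibonacci-style word recurrence s(k) = s(k−1)·s(k−2): e.g. YY·G = YYG.
The next term joins YYGYYYYGYYGYYYYGYYYYG and YYGYYYYGYYGYY.

YYGYYYYGYYGYYYYGYYYYGYYGYYYYGYYGYY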